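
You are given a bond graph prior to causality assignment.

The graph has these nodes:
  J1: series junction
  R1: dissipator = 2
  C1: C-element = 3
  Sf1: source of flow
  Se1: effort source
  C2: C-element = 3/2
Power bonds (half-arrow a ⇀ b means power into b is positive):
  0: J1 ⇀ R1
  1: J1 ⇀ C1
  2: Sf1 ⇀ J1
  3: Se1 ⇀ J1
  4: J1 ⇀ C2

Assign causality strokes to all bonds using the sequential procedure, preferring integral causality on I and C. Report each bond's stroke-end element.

bond 0 |J1
bond 1 |J1
bond 2 |Sf1
bond 3 |J1
bond 4 |J1

#2 stroke at Sf1  (Sf1 fixes flow; stroke at Sf1)
#3 stroke at J1  (source Se1 imposes e)
#0 stroke at J1  (common-f at J1 fixed by 2)
#1 stroke at J1  (1-jn J1 has f-setter on 2)
#4 stroke at J1  (J1: bond 2 brought flow, rest push out)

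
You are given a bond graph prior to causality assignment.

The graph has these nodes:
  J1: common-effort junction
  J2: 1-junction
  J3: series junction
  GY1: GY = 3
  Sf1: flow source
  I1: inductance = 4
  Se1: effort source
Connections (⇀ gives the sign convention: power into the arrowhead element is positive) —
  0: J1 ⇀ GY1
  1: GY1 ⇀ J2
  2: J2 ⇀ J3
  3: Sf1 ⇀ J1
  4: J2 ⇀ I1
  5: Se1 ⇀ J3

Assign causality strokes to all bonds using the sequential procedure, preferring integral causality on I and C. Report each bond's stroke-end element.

b0 |J1
b1 |J2
b2 |J2
b3 |Sf1
b4 |I1
b5 |J3

β3 stroke→Sf1  (Sf1: flow source, stroke at near end)
β5 stroke→J3  (Se1: effort source, stroke at far end)
β0 stroke→J1  (closing 0-jn rule on J1)
β2 stroke→J2  (J3 needs exactly one f-in)
β1 stroke→J2  (GY1 both-in/both-out from 0)
β4 stroke→I1  (J2: last free bond brings flow in)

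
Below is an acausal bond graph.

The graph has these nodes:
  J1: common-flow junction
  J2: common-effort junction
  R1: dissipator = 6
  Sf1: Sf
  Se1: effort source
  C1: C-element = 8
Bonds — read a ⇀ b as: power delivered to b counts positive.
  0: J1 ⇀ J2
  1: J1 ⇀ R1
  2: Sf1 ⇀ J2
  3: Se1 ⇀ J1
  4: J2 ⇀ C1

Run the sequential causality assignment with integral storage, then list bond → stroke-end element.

bond 0 stroke at J1
bond 1 stroke at R1
bond 2 stroke at Sf1
bond 3 stroke at J1
bond 4 stroke at J2

b2 stroke→Sf1  (Sf1 fixes flow; stroke at Sf1)
b3 stroke→J1  (Se1: effort source, stroke at far end)
b4 stroke→J2  (C1 outputs effort q/C1)
b0 stroke→J1  (J2 effort already set via bond 4)
b1 stroke→R1  (J1 needs exactly one f-in)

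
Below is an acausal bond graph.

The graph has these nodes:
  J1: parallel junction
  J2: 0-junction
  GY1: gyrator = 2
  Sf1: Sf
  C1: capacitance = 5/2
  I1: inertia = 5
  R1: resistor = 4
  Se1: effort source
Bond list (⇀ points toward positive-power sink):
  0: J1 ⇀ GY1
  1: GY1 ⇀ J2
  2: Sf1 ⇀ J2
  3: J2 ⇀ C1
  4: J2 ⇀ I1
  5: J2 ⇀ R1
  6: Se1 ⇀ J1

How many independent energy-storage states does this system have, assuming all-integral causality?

2  (C1, I1 all integral)

bond 2 |Sf1  (Sf1 (Sf) sets flow on bond)
bond 6 |J1  (Se1: effort source, stroke at far end)
bond 0 |GY1  (J1: bond 6 brought effort, rest push out)
bond 1 |GY1  (GY1: gyrator matches bond 0)
bond 3 |J2  (C1 integral (e out))
bond 4 |I1  (common-e at J2 fixed by 3)
bond 5 |R1  (J2 effort already set via bond 3)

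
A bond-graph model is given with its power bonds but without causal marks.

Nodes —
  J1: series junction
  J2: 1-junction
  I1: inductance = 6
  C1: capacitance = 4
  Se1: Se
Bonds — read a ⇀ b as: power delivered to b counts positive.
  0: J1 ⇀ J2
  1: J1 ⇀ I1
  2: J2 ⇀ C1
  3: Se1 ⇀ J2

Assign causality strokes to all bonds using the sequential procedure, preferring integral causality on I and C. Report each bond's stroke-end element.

#3 →J2  (Se1 (Se) sets effort on bond)
#1 →I1  (I1 outputs flow p/I1)
#0 →J1  (J1 flow already set via bond 1)
#2 →J2  (J2 flow already set via bond 0)

#0 →J1
#1 →I1
#2 →J2
#3 →J2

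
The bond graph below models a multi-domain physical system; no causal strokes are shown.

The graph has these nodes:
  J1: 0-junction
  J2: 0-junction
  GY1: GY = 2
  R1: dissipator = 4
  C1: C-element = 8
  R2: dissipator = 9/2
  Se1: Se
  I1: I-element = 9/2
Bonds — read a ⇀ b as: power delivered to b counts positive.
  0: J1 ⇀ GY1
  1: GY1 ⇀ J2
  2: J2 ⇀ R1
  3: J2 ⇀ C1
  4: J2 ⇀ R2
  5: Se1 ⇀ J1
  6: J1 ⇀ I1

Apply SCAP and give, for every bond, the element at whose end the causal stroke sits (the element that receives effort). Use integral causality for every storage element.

#0 stroke at GY1
#1 stroke at GY1
#2 stroke at R1
#3 stroke at J2
#4 stroke at R2
#5 stroke at J1
#6 stroke at I1

β5 |J1  (Se1: effort source, stroke at far end)
β0 |GY1  (J1 effort already set via bond 5)
β6 |I1  (J1 effort already set via bond 5)
β1 |GY1  (GY1: gyrator matches bond 0)
β3 |J2  (C1 outputs effort q/C1)
β2 |R1  (0-jn J2 has e-setter on 3)
β4 |R2  (J2 effort already set via bond 3)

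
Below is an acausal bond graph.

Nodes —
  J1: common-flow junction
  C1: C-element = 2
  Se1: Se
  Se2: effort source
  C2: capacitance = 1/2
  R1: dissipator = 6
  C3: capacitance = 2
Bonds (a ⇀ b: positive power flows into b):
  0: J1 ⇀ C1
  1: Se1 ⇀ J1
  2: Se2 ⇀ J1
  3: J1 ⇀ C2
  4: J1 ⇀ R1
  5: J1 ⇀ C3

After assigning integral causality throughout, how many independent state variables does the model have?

3  (C1, C2, C3 all integral)

β1 →J1  (Se1 fixes effort; stroke away)
β2 →J1  (Se2 fixes effort; stroke away)
β0 →J1  (prefer integral on C1)
β3 →J1  (C2 integral (e out))
β5 →J1  (prefer integral on C3)
β4 →R1  (J1: last free bond brings flow in)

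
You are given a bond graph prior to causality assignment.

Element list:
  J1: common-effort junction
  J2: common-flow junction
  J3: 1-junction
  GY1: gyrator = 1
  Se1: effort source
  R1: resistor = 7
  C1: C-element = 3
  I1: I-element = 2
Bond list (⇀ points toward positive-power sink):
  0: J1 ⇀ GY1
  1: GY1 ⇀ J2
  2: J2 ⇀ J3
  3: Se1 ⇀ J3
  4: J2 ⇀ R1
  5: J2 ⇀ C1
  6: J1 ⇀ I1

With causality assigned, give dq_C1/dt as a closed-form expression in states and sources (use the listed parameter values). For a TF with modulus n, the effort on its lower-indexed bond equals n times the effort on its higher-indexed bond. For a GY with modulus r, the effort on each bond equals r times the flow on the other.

β3 →J3  (Se1 fixes effort; stroke away)
β2 →J2  (closing 1-jn rule on J3)
β5 →J2  (C1: C, integral causality)
β6 →I1  (I1 integral (f out))
β0 →J1  (J1 needs exactly one e-in)
β1 →J2  (GY1: gyrator matches bond 0)
β4 →R1  (J2 needs exactly one f-in)

dq_C1/dt = E_Se1/7 - p_I1/14 - q_C1/21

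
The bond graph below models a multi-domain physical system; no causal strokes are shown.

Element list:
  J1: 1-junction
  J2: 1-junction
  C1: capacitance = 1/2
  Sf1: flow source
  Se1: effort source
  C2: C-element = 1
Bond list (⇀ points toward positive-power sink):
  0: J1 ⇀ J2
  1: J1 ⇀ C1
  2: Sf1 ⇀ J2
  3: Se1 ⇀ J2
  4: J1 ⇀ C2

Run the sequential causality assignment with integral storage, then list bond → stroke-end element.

#0 |J2
#1 |J1
#2 |Sf1
#3 |J2
#4 |J1

β2 →Sf1  (Sf1 (Sf) sets flow on bond)
β3 →J2  (Se1 fixes effort; stroke away)
β0 →J2  (J2: bond 2 brought flow, rest push out)
β1 →J1  (J1: bond 0 brought flow, rest push out)
β4 →J1  (common-f at J1 fixed by 0)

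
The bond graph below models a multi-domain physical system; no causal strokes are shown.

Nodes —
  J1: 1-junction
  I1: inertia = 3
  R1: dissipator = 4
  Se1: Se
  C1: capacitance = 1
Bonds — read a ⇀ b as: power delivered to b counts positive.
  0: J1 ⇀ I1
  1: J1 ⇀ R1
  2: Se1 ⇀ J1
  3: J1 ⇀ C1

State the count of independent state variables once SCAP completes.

b2 →J1  (source Se1 imposes e)
b0 →I1  (prefer integral on I1)
b1 →J1  (J1: bond 0 brought flow, rest push out)
b3 →J1  (1-jn J1 has f-setter on 0)

2  (C1, I1 all integral)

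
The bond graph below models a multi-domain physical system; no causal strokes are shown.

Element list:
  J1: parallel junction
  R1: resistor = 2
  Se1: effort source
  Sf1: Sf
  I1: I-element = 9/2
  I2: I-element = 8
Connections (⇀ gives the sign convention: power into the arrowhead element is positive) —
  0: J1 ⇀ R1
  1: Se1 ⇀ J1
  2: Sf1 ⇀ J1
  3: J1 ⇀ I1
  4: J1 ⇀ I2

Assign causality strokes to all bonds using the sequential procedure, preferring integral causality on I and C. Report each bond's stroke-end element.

β0 →R1
β1 →J1
β2 →Sf1
β3 →I1
β4 →I2

β1 →J1  (Se1 fixes effort; stroke away)
β2 →Sf1  (Sf1 fixes flow; stroke at Sf1)
β0 →R1  (J1 effort already set via bond 1)
β3 →I1  (0-jn J1 has e-setter on 1)
β4 →I2  (0-jn J1 has e-setter on 1)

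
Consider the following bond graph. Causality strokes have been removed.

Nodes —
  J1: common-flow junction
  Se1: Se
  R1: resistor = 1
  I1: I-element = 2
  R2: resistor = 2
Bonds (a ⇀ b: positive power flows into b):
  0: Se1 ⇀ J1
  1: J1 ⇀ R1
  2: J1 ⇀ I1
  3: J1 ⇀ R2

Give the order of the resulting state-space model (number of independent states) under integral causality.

1  (I1 all integral)

β0 |J1  (Se1: effort source, stroke at far end)
β2 |I1  (I1 outputs flow p/I1)
β1 |J1  (1-jn J1 has f-setter on 2)
β3 |J1  (1-jn J1 has f-setter on 2)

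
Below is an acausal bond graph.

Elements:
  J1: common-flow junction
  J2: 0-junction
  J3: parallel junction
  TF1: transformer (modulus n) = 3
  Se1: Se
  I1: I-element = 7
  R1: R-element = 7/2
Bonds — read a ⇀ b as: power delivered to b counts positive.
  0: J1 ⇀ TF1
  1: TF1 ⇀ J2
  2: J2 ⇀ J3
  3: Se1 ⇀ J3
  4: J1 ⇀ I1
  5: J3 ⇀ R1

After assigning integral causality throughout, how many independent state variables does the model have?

1  (I1 all integral)

b3 stroke→J3  (Se1 (Se) sets effort on bond)
b2 stroke→J2  (J3: bond 3 brought effort, rest push out)
b5 stroke→R1  (0-jn J3 has e-setter on 3)
b1 stroke→TF1  (common-e at J2 fixed by 2)
b0 stroke→J1  (through TF1, causality passes straight; one stroke at TF1)
b4 stroke→I1  (J1: last free bond brings flow in)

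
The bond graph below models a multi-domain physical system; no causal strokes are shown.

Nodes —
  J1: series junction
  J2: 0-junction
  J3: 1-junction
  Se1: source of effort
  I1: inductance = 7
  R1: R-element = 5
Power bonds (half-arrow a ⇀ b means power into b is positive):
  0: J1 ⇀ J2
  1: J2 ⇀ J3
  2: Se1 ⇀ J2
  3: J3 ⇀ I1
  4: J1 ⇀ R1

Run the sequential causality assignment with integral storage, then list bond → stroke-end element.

b2 stroke at J2  (Se1 fixes effort; stroke away)
b0 stroke at J1  (common-e at J2 fixed by 2)
b1 stroke at J3  (J2 effort already set via bond 2)
b3 stroke at I1  (closing 1-jn rule on J3)
b4 stroke at R1  (J1 needs exactly one f-in)

bond 0 |J1
bond 1 |J3
bond 2 |J2
bond 3 |I1
bond 4 |R1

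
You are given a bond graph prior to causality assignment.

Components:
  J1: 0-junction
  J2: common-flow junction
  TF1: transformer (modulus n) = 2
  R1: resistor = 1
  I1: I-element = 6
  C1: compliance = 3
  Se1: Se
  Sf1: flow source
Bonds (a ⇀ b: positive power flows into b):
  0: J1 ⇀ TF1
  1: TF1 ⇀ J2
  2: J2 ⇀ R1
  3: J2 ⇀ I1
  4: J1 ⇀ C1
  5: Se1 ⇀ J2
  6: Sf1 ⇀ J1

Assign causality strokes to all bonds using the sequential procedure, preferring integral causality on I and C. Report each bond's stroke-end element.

β0 stroke→TF1
β1 stroke→J2
β2 stroke→J2
β3 stroke→I1
β4 stroke→J1
β5 stroke→J2
β6 stroke→Sf1

#5 stroke at J2  (source Se1 imposes e)
#6 stroke at Sf1  (Sf1 fixes flow; stroke at Sf1)
#3 stroke at I1  (I1 outputs flow p/I1)
#1 stroke at J2  (J2 flow already set via bond 3)
#2 stroke at J2  (J2 flow already set via bond 3)
#0 stroke at TF1  (TF1: transformer flips bond 1)
#4 stroke at J1  (J1: last free bond brings effort in)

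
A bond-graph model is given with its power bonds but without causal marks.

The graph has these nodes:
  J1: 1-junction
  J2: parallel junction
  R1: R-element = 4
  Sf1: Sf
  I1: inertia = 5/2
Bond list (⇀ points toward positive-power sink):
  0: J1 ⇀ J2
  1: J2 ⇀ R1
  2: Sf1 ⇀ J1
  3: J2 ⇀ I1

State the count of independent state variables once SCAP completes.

1  (I1 all integral)

b2 stroke at Sf1  (source Sf1 imposes f)
b0 stroke at J1  (J1 flow already set via bond 2)
b3 stroke at I1  (I1 outputs flow p/I1)
b1 stroke at J2  (J2 needs exactly one e-in)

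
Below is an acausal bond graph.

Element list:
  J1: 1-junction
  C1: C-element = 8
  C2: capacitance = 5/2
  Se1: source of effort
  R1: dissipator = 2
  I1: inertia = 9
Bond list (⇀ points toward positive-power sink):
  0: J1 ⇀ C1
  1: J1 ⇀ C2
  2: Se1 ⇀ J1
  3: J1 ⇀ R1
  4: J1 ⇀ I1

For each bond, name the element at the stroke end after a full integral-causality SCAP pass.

bond 0 |J1
bond 1 |J1
bond 2 |J1
bond 3 |J1
bond 4 |I1

b2 stroke→J1  (Se1: effort source, stroke at far end)
b0 stroke→J1  (C1 integral (e out))
b1 stroke→J1  (C2 integral (e out))
b4 stroke→I1  (prefer integral on I1)
b3 stroke→J1  (J1 flow already set via bond 4)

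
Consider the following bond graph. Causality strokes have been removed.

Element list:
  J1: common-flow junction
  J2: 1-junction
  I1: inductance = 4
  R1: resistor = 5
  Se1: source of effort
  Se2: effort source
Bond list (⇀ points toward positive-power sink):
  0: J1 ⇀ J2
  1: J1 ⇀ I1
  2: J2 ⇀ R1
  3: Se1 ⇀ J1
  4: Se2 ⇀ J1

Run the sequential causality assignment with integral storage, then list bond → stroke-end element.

β0 stroke→J1
β1 stroke→I1
β2 stroke→J2
β3 stroke→J1
β4 stroke→J1

bond 3 →J1  (Se1: effort source, stroke at far end)
bond 4 →J1  (Se2 fixes effort; stroke away)
bond 1 →I1  (I1: I, integral causality)
bond 0 →J1  (J1: bond 1 brought flow, rest push out)
bond 2 →J2  (1-jn J2 has f-setter on 0)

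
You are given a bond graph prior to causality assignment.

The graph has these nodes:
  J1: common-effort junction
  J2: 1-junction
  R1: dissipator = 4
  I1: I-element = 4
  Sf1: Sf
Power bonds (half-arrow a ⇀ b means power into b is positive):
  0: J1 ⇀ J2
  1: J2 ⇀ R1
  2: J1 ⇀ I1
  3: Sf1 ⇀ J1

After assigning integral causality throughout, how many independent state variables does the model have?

1  (I1 all integral)

b3 →Sf1  (Sf1 (Sf) sets flow on bond)
b2 →I1  (I1: I, integral causality)
b0 →J1  (only one effort-in slot at J1)
b1 →J2  (1-jn J2 has f-setter on 0)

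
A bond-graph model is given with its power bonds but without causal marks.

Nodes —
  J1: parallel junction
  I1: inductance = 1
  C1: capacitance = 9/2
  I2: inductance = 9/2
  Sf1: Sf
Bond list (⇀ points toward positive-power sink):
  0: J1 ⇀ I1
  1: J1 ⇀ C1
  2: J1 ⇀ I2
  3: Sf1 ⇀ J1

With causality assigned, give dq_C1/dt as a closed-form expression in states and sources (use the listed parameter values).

dq_C1/dt = F_Sf1 - p_I1 - 2*p_I2/9

bond 3 |Sf1  (Sf1 fixes flow; stroke at Sf1)
bond 0 |I1  (prefer integral on I1)
bond 1 |J1  (C1 outputs effort q/C1)
bond 2 |I2  (common-e at J1 fixed by 1)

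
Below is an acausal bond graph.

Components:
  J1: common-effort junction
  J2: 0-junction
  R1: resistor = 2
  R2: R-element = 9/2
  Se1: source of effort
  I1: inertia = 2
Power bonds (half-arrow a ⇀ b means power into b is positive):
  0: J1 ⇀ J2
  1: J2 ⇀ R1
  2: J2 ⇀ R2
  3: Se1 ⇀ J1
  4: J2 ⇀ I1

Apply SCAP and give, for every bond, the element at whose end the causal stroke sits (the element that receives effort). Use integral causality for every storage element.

b3 stroke at J1  (Se1 fixes effort; stroke away)
b0 stroke at J2  (0-jn J1 has e-setter on 3)
b1 stroke at R1  (0-jn J2 has e-setter on 0)
b2 stroke at R2  (J2: bond 0 brought effort, rest push out)
b4 stroke at I1  (common-e at J2 fixed by 0)

#0 →J2
#1 →R1
#2 →R2
#3 →J1
#4 →I1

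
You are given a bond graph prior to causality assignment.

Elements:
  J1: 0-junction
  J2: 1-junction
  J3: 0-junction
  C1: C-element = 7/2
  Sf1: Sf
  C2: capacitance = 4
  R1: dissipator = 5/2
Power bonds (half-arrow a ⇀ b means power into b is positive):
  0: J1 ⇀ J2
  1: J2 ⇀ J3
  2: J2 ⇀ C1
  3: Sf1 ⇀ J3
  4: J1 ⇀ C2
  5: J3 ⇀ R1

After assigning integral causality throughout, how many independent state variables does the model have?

2  (C1, C2 all integral)

#3 stroke→Sf1  (Sf1: flow source, stroke at near end)
#2 stroke→J2  (C1 integral (e out))
#4 stroke→J1  (C2 integral (e out))
#0 stroke→J2  (0-jn J1 has e-setter on 4)
#1 stroke→J3  (closing 1-jn rule on J2)
#5 stroke→R1  (0-jn J3 has e-setter on 1)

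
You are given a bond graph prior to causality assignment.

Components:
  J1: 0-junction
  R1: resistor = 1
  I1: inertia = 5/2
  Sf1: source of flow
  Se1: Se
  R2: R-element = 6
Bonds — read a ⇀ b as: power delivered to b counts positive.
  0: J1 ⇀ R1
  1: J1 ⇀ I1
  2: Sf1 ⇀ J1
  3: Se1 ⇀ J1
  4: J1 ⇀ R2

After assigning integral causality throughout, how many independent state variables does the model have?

1  (I1 all integral)

β2 →Sf1  (Sf1: flow source, stroke at near end)
β3 →J1  (Se1 fixes effort; stroke away)
β0 →R1  (J1: bond 3 brought effort, rest push out)
β1 →I1  (J1: bond 3 brought effort, rest push out)
β4 →R2  (0-jn J1 has e-setter on 3)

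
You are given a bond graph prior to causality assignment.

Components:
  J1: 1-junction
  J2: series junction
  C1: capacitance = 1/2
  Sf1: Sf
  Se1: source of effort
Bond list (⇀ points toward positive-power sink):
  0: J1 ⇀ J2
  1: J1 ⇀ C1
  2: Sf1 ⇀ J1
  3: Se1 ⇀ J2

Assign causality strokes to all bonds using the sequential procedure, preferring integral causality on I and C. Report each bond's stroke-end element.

bond 0 |J1
bond 1 |J1
bond 2 |Sf1
bond 3 |J2

β2 stroke at Sf1  (Sf1 fixes flow; stroke at Sf1)
β3 stroke at J2  (Se1: effort source, stroke at far end)
β0 stroke at J1  (J1 flow already set via bond 2)
β1 stroke at J1  (common-f at J1 fixed by 2)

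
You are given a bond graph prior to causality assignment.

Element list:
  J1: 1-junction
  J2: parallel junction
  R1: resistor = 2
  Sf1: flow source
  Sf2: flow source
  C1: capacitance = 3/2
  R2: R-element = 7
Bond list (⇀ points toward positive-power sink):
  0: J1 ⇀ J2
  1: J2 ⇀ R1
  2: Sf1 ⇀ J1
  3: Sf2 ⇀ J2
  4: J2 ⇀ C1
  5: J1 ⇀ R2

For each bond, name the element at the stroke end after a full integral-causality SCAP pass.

β2 →Sf1  (source Sf1 imposes f)
β3 →Sf2  (source Sf2 imposes f)
β0 →J1  (common-f at J1 fixed by 2)
β5 →J1  (1-jn J1 has f-setter on 2)
β4 →J2  (C1 outputs effort q/C1)
β1 →R1  (common-e at J2 fixed by 4)

bond 0 |J1
bond 1 |R1
bond 2 |Sf1
bond 3 |Sf2
bond 4 |J2
bond 5 |J1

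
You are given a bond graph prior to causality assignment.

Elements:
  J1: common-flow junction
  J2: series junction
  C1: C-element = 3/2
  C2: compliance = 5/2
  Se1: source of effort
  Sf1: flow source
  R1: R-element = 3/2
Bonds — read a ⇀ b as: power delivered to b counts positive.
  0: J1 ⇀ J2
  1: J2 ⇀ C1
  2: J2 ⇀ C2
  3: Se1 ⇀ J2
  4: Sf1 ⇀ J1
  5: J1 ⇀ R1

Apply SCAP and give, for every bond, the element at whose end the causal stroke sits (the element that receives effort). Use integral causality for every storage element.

bond 3 |J2  (Se1 fixes effort; stroke away)
bond 4 |Sf1  (Sf1 (Sf) sets flow on bond)
bond 0 |J1  (J1 flow already set via bond 4)
bond 5 |J1  (common-f at J1 fixed by 4)
bond 1 |J2  (J2 flow already set via bond 0)
bond 2 |J2  (1-jn J2 has f-setter on 0)

#0 →J1
#1 →J2
#2 →J2
#3 →J2
#4 →Sf1
#5 →J1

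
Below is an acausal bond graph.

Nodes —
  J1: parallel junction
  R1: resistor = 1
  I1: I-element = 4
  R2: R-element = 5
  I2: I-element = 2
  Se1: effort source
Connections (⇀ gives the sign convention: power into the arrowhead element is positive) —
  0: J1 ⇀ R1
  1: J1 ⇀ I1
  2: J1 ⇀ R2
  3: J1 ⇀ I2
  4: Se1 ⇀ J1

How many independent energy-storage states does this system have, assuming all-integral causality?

2  (I1, I2 all integral)

bond 4 →J1  (Se1 (Se) sets effort on bond)
bond 0 →R1  (common-e at J1 fixed by 4)
bond 1 →I1  (J1: bond 4 brought effort, rest push out)
bond 2 →R2  (J1: bond 4 brought effort, rest push out)
bond 3 →I2  (0-jn J1 has e-setter on 4)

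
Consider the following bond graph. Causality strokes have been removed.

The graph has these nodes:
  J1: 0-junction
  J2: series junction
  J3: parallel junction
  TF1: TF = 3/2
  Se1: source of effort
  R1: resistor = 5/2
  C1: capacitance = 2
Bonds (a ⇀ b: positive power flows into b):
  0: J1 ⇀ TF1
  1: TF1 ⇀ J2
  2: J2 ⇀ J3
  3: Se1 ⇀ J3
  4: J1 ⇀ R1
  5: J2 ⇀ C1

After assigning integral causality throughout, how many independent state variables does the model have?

b3 stroke at J3  (Se1 fixes effort; stroke away)
b2 stroke at J2  (0-jn J3 has e-setter on 3)
b5 stroke at J2  (C1: C, integral causality)
b1 stroke at TF1  (J2 needs exactly one f-in)
b0 stroke at J1  (TF TF1: opposite of bond 1)
b4 stroke at R1  (J1 effort already set via bond 0)

1  (C1 all integral)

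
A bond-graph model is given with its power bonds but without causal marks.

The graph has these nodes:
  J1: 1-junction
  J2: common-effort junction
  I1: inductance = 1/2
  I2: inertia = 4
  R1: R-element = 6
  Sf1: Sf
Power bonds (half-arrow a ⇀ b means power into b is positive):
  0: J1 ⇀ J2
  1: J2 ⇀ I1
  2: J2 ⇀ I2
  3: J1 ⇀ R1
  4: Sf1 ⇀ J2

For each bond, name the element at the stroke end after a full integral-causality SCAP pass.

#4 stroke at Sf1  (Sf1 fixes flow; stroke at Sf1)
#1 stroke at I1  (prefer integral on I1)
#2 stroke at I2  (prefer integral on I2)
#0 stroke at J2  (only one effort-in slot at J2)
#3 stroke at J1  (common-f at J1 fixed by 0)

bond 0 stroke→J2
bond 1 stroke→I1
bond 2 stroke→I2
bond 3 stroke→J1
bond 4 stroke→Sf1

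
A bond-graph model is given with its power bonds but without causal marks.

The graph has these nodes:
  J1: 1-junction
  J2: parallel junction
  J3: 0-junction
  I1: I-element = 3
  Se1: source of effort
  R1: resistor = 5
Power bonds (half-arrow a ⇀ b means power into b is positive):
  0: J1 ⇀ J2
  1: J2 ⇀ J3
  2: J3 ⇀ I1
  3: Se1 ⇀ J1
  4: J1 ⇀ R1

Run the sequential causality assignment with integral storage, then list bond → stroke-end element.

bond 0 →J2
bond 1 →J3
bond 2 →I1
bond 3 →J1
bond 4 →J1

β3 |J1  (Se1 fixes effort; stroke away)
β2 |I1  (I1 outputs flow p/I1)
β1 |J3  (J3 needs exactly one e-in)
β0 |J2  (J2 needs exactly one e-in)
β4 |J1  (common-f at J1 fixed by 0)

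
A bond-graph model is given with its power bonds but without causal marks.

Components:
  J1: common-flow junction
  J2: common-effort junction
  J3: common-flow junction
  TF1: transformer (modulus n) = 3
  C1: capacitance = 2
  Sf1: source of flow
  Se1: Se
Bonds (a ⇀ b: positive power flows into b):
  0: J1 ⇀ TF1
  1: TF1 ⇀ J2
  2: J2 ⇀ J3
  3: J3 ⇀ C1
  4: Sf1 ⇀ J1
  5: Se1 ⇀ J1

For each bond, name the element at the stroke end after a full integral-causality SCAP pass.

b0 stroke→J1
b1 stroke→TF1
b2 stroke→J2
b3 stroke→J3
b4 stroke→Sf1
b5 stroke→J1

β4 stroke→Sf1  (Sf1: flow source, stroke at near end)
β5 stroke→J1  (Se1 fixes effort; stroke away)
β0 stroke→J1  (common-f at J1 fixed by 4)
β1 stroke→TF1  (TF TF1: opposite of bond 0)
β2 stroke→J2  (J2: last free bond brings effort in)
β3 stroke→J3  (J3: bond 2 brought flow, rest push out)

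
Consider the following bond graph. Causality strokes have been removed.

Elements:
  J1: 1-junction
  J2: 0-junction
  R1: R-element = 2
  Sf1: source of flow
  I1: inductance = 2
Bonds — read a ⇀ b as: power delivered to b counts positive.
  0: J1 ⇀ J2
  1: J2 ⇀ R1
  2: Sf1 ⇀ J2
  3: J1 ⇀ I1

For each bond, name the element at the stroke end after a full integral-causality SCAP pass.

b2 →Sf1  (source Sf1 imposes f)
b3 →I1  (I1 integral (f out))
b0 →J1  (common-f at J1 fixed by 3)
b1 →J2  (J2: last free bond brings effort in)

b0 →J1
b1 →J2
b2 →Sf1
b3 →I1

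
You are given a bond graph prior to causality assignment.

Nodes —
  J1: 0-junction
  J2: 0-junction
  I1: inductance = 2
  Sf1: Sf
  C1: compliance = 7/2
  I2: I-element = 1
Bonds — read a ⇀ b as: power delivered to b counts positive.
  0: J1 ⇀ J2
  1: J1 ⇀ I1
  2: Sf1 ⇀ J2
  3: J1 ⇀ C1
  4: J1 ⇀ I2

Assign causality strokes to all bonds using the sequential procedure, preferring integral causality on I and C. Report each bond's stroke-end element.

b2 stroke at Sf1  (Sf1: flow source, stroke at near end)
b0 stroke at J2  (J2: last free bond brings effort in)
b1 stroke at I1  (I1: I, integral causality)
b3 stroke at J1  (prefer integral on C1)
b4 stroke at I2  (J1 effort already set via bond 3)

#0 stroke at J2
#1 stroke at I1
#2 stroke at Sf1
#3 stroke at J1
#4 stroke at I2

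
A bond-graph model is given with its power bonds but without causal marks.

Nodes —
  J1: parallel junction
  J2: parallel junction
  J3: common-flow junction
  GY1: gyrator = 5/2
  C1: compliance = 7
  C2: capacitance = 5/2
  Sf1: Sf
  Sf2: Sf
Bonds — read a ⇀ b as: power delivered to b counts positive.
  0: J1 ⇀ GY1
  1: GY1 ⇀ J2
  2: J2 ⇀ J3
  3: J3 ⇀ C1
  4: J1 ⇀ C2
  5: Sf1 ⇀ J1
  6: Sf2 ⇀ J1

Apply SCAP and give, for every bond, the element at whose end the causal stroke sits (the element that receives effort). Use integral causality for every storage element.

bond 5 →Sf1  (Sf1: flow source, stroke at near end)
bond 6 →Sf2  (Sf2 fixes flow; stroke at Sf2)
bond 3 →J3  (C1: C, integral causality)
bond 2 →J2  (only one flow-in slot at J3)
bond 1 →GY1  (J2: bond 2 brought effort, rest push out)
bond 0 →GY1  (GY1 both-in/both-out from 1)
bond 4 →J1  (only one effort-in slot at J1)

#0 |GY1
#1 |GY1
#2 |J2
#3 |J3
#4 |J1
#5 |Sf1
#6 |Sf2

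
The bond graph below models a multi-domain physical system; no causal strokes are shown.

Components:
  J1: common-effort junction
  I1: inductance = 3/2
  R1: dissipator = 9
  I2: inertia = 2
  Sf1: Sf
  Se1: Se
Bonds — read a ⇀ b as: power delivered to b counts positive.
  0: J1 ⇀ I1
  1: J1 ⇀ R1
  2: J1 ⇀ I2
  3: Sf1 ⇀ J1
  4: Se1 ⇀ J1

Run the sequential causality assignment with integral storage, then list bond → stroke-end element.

β0 stroke→I1
β1 stroke→R1
β2 stroke→I2
β3 stroke→Sf1
β4 stroke→J1

b3 stroke at Sf1  (Sf1: flow source, stroke at near end)
b4 stroke at J1  (source Se1 imposes e)
b0 stroke at I1  (0-jn J1 has e-setter on 4)
b1 stroke at R1  (common-e at J1 fixed by 4)
b2 stroke at I2  (J1 effort already set via bond 4)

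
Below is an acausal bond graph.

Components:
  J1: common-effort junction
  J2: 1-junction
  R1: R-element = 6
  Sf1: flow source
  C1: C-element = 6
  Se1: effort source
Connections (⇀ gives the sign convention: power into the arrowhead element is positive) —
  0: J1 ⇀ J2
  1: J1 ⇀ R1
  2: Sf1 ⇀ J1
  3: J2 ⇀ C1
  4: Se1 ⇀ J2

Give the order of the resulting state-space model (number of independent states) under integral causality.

b2 stroke→Sf1  (source Sf1 imposes f)
b4 stroke→J2  (source Se1 imposes e)
b3 stroke→J2  (C1 integral (e out))
b0 stroke→J1  (only one flow-in slot at J2)
b1 stroke→R1  (J1 effort already set via bond 0)

1  (C1 all integral)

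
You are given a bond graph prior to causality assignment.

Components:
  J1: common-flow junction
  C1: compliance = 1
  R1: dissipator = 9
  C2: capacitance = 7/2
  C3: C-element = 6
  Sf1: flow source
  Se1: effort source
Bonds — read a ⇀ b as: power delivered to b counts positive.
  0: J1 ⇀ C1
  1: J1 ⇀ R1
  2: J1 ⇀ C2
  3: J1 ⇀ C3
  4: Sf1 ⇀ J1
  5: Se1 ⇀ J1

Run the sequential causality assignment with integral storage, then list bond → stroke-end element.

β4 →Sf1  (Sf1: flow source, stroke at near end)
β5 →J1  (Se1 (Se) sets effort on bond)
β0 →J1  (J1 flow already set via bond 4)
β1 →J1  (J1 flow already set via bond 4)
β2 →J1  (J1: bond 4 brought flow, rest push out)
β3 →J1  (J1 flow already set via bond 4)

b0 stroke at J1
b1 stroke at J1
b2 stroke at J1
b3 stroke at J1
b4 stroke at Sf1
b5 stroke at J1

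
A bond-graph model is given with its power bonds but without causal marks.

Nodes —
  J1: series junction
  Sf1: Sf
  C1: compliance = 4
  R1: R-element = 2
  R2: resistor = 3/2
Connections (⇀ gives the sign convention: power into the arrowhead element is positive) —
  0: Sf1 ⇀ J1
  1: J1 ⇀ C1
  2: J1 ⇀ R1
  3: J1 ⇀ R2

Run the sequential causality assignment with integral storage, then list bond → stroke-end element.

#0 stroke→Sf1
#1 stroke→J1
#2 stroke→J1
#3 stroke→J1

#0 stroke→Sf1  (Sf1 fixes flow; stroke at Sf1)
#1 stroke→J1  (J1 flow already set via bond 0)
#2 stroke→J1  (common-f at J1 fixed by 0)
#3 stroke→J1  (1-jn J1 has f-setter on 0)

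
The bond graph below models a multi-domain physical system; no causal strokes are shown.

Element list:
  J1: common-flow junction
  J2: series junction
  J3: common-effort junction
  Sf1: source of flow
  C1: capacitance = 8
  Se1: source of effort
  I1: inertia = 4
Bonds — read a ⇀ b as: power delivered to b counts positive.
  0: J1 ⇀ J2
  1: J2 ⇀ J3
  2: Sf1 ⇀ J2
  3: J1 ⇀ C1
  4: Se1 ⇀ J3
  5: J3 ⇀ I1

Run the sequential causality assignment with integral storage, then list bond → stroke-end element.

b2 stroke→Sf1  (source Sf1 imposes f)
b4 stroke→J3  (Se1 fixes effort; stroke away)
b0 stroke→J2  (1-jn J2 has f-setter on 2)
b1 stroke→J2  (J2 flow already set via bond 2)
b5 stroke→I1  (0-jn J3 has e-setter on 4)
b3 stroke→J1  (1-jn J1 has f-setter on 0)

b0 stroke at J2
b1 stroke at J2
b2 stroke at Sf1
b3 stroke at J1
b4 stroke at J3
b5 stroke at I1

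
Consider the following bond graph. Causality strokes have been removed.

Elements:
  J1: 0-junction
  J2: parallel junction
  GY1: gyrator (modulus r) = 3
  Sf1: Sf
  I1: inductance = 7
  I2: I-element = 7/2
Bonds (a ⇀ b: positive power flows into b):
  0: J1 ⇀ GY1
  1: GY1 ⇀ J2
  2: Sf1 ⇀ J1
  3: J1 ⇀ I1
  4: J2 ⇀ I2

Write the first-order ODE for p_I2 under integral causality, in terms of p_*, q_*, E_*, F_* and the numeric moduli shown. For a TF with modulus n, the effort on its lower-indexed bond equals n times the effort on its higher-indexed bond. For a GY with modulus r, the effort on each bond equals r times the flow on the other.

β2 stroke at Sf1  (Sf1 fixes flow; stroke at Sf1)
β3 stroke at I1  (I1: I, integral causality)
β0 stroke at J1  (closing 0-jn rule on J1)
β1 stroke at J2  (GY GY1: same side as bond 0)
β4 stroke at I2  (J2 effort already set via bond 1)

dp_I2/dt = 3*F_Sf1 - 3*p_I1/7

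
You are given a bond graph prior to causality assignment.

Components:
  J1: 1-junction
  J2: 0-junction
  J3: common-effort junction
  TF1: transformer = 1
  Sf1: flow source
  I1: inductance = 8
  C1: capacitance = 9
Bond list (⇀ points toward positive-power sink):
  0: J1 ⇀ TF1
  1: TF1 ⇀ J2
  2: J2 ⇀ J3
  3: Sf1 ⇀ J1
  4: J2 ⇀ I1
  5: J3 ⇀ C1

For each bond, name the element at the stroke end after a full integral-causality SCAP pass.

bond 3 stroke→Sf1  (Sf1 (Sf) sets flow on bond)
bond 0 stroke→J1  (common-f at J1 fixed by 3)
bond 1 stroke→TF1  (TF TF1: opposite of bond 0)
bond 4 stroke→I1  (I1: I, integral causality)
bond 2 stroke→J2  (only one effort-in slot at J2)
bond 5 stroke→J3  (only one effort-in slot at J3)

#0 stroke→J1
#1 stroke→TF1
#2 stroke→J2
#3 stroke→Sf1
#4 stroke→I1
#5 stroke→J3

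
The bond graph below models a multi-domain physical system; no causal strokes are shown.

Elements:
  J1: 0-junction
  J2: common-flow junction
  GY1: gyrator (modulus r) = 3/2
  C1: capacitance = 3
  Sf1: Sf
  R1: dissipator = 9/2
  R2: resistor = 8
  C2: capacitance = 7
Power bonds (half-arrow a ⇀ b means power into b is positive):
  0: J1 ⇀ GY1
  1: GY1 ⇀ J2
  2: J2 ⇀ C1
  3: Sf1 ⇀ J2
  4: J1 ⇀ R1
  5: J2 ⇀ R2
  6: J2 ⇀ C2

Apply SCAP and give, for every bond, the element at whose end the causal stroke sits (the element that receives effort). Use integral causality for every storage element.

bond 3 stroke→Sf1  (Sf1 (Sf) sets flow on bond)
bond 1 stroke→J2  (J2 flow already set via bond 3)
bond 2 stroke→J2  (J2 flow already set via bond 3)
bond 5 stroke→J2  (1-jn J2 has f-setter on 3)
bond 6 stroke→J2  (J2: bond 3 brought flow, rest push out)
bond 0 stroke→J1  (GY GY1: same side as bond 1)
bond 4 stroke→R1  (J1: bond 0 brought effort, rest push out)

bond 0 stroke→J1
bond 1 stroke→J2
bond 2 stroke→J2
bond 3 stroke→Sf1
bond 4 stroke→R1
bond 5 stroke→J2
bond 6 stroke→J2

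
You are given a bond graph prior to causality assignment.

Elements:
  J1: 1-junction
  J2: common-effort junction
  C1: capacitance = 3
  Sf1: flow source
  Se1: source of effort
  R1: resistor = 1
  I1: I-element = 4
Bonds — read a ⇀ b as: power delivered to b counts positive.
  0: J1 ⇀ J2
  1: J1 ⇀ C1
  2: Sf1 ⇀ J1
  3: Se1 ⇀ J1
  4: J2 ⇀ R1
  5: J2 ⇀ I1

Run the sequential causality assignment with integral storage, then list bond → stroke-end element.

b0 stroke→J1
b1 stroke→J1
b2 stroke→Sf1
b3 stroke→J1
b4 stroke→J2
b5 stroke→I1

bond 2 |Sf1  (source Sf1 imposes f)
bond 3 |J1  (source Se1 imposes e)
bond 0 |J1  (J1: bond 2 brought flow, rest push out)
bond 1 |J1  (common-f at J1 fixed by 2)
bond 5 |I1  (prefer integral on I1)
bond 4 |J2  (only one effort-in slot at J2)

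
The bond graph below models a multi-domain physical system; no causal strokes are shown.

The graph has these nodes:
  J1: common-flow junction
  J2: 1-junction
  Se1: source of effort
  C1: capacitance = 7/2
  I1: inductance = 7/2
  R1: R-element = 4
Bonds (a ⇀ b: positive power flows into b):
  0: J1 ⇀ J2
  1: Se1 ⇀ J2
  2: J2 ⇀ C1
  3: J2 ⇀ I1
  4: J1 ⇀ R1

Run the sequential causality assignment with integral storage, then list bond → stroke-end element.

b0 stroke at J2
b1 stroke at J2
b2 stroke at J2
b3 stroke at I1
b4 stroke at J1

#1 →J2  (Se1 fixes effort; stroke away)
#2 →J2  (C1 integral (e out))
#3 →I1  (I1: I, integral causality)
#0 →J2  (J2 flow already set via bond 3)
#4 →J1  (common-f at J1 fixed by 0)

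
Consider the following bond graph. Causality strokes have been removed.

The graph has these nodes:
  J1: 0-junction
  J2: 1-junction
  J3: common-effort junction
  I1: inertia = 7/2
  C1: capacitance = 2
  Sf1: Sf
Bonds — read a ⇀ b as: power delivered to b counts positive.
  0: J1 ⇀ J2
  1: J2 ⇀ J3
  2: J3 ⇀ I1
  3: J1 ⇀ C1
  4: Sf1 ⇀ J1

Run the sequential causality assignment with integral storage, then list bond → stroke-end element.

β4 stroke→Sf1  (Sf1: flow source, stroke at near end)
β2 stroke→I1  (I1 outputs flow p/I1)
β1 stroke→J3  (closing 0-jn rule on J3)
β0 stroke→J2  (J2 flow already set via bond 1)
β3 stroke→J1  (closing 0-jn rule on J1)

#0 |J2
#1 |J3
#2 |I1
#3 |J1
#4 |Sf1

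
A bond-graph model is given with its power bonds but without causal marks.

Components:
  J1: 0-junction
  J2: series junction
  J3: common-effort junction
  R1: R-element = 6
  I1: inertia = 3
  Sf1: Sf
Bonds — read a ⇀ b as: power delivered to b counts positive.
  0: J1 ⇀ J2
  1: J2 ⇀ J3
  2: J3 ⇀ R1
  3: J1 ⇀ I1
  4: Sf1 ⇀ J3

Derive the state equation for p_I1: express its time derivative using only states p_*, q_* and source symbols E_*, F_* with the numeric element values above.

dp_I1/dt = 6*F_Sf1 - 2*p_I1

bond 4 →Sf1  (Sf1 fixes flow; stroke at Sf1)
bond 3 →I1  (I1 integral (f out))
bond 0 →J1  (J1: last free bond brings effort in)
bond 1 →J2  (J2 flow already set via bond 0)
bond 2 →J3  (only one effort-in slot at J3)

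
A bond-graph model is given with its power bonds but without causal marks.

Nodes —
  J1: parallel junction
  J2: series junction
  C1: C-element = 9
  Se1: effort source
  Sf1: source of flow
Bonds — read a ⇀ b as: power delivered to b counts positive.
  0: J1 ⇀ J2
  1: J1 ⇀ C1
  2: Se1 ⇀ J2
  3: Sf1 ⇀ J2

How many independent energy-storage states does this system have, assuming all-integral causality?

b2 stroke at J2  (source Se1 imposes e)
b3 stroke at Sf1  (source Sf1 imposes f)
b0 stroke at J2  (common-f at J2 fixed by 3)
b1 stroke at J1  (closing 0-jn rule on J1)

1  (C1 all integral)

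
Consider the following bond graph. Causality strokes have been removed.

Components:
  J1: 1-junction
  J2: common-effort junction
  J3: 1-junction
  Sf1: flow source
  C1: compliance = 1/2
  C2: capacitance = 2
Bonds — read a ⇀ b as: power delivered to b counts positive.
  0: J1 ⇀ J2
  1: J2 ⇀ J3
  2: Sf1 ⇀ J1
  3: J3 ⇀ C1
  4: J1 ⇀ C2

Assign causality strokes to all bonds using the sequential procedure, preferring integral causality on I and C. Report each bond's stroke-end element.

bond 0 →J1
bond 1 →J2
bond 2 →Sf1
bond 3 →J3
bond 4 →J1

b2 stroke at Sf1  (Sf1 fixes flow; stroke at Sf1)
b0 stroke at J1  (common-f at J1 fixed by 2)
b4 stroke at J1  (J1: bond 2 brought flow, rest push out)
b1 stroke at J2  (closing 0-jn rule on J2)
b3 stroke at J3  (1-jn J3 has f-setter on 1)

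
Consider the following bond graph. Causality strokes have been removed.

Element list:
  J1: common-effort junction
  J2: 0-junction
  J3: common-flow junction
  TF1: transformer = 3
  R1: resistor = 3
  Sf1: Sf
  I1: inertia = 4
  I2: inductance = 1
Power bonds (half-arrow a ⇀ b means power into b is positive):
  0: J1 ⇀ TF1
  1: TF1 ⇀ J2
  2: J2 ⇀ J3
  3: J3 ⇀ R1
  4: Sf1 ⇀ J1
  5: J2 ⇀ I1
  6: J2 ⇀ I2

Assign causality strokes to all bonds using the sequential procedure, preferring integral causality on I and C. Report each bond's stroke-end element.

β4 stroke→Sf1  (Sf1: flow source, stroke at near end)
β0 stroke→J1  (closing 0-jn rule on J1)
β1 stroke→TF1  (TF1 one-in-one-out from 0)
β5 stroke→I1  (prefer integral on I1)
β6 stroke→I2  (I2: I, integral causality)
β2 stroke→J2  (closing 0-jn rule on J2)
β3 stroke→J3  (1-jn J3 has f-setter on 2)

β0 stroke→J1
β1 stroke→TF1
β2 stroke→J2
β3 stroke→J3
β4 stroke→Sf1
β5 stroke→I1
β6 stroke→I2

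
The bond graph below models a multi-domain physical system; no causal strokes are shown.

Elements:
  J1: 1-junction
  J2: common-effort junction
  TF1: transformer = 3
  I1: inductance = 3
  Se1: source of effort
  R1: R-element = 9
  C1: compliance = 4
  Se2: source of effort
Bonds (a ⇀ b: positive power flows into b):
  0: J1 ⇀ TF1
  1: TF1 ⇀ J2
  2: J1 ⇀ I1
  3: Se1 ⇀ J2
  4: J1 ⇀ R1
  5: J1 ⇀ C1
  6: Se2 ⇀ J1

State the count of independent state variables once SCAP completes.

bond 3 |J2  (Se1 (Se) sets effort on bond)
bond 6 |J1  (Se2 (Se) sets effort on bond)
bond 1 |TF1  (0-jn J2 has e-setter on 3)
bond 0 |J1  (through TF1, causality passes straight; one stroke at TF1)
bond 2 |I1  (I1 integral (f out))
bond 4 |J1  (common-f at J1 fixed by 2)
bond 5 |J1  (J1: bond 2 brought flow, rest push out)

2  (C1, I1 all integral)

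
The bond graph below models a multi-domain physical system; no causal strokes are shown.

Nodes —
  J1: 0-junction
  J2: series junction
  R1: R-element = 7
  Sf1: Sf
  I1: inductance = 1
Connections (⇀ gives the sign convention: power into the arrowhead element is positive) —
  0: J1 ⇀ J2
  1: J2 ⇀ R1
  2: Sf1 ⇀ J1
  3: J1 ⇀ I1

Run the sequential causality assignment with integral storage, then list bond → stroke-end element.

#0 →J1
#1 →J2
#2 →Sf1
#3 →I1

#2 stroke at Sf1  (Sf1: flow source, stroke at near end)
#3 stroke at I1  (I1 integral (f out))
#0 stroke at J1  (closing 0-jn rule on J1)
#1 stroke at J2  (J2 flow already set via bond 0)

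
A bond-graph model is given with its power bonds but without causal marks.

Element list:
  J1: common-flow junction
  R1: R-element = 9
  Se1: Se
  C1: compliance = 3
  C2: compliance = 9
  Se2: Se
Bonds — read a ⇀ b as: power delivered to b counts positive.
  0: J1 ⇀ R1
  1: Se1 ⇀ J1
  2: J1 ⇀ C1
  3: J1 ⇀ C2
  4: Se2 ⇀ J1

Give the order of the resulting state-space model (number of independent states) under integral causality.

2  (C1, C2 all integral)

bond 1 stroke→J1  (Se1 fixes effort; stroke away)
bond 4 stroke→J1  (Se2 (Se) sets effort on bond)
bond 2 stroke→J1  (prefer integral on C1)
bond 3 stroke→J1  (prefer integral on C2)
bond 0 stroke→R1  (closing 1-jn rule on J1)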